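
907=907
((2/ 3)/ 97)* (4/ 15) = 8/ 4365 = 0.00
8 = 8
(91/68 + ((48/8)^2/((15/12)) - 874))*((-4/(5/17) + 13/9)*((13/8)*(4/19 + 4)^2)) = 16321906744/55233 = 295510.05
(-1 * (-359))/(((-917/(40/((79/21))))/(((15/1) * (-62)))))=40064400/10349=3871.33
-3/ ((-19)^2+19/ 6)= -18/ 2185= -0.01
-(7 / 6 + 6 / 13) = -1.63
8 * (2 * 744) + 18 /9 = 11906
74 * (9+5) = 1036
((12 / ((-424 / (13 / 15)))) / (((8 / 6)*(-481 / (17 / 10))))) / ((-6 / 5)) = -17 / 313760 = -0.00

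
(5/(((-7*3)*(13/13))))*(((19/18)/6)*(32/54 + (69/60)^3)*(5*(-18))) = 8673671/1088640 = 7.97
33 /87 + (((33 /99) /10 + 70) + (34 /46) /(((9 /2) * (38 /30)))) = 26819483 /380190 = 70.54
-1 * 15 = -15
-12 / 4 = -3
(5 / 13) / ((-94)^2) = 5 / 114868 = 0.00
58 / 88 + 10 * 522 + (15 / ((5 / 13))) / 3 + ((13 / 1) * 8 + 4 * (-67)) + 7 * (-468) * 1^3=78921 / 44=1793.66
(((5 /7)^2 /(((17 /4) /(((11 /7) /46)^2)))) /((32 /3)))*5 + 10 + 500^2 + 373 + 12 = 173010469364895 /690950176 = 250395.00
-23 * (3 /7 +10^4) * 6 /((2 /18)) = -86943726 /7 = -12420532.29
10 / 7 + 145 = 1025 / 7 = 146.43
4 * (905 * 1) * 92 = 333040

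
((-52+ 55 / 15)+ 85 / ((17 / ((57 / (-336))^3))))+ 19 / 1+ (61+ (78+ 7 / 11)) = 5112806185 / 46362624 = 110.28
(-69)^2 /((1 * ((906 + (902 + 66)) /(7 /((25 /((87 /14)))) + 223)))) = 53499357 /93700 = 570.96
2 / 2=1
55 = 55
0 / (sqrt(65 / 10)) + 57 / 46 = 57 / 46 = 1.24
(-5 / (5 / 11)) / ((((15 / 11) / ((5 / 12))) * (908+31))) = -121 / 33804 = -0.00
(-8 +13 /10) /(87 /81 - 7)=1809 /1600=1.13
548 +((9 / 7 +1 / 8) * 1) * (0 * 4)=548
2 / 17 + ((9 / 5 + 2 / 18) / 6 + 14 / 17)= 2891 / 2295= 1.26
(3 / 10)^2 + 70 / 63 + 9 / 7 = 2.49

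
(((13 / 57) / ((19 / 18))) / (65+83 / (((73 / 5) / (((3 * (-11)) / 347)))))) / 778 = 987909 / 229295279780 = 0.00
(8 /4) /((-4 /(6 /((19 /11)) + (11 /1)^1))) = -275 /38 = -7.24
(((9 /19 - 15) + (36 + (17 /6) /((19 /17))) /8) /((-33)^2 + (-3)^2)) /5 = -1771 /1001376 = -0.00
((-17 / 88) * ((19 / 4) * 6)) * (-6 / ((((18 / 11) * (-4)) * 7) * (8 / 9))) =-2907 / 3584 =-0.81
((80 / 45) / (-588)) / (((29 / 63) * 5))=-4 / 3045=-0.00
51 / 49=1.04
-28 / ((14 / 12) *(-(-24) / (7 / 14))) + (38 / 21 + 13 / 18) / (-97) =-3215 / 6111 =-0.53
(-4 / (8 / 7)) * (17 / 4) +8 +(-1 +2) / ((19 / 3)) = -1021 / 152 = -6.72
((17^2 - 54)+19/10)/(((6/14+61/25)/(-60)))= -1243725/251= -4955.08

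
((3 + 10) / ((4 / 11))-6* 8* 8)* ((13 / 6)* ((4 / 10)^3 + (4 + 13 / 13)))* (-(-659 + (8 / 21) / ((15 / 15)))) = -7549748167 / 3000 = -2516582.72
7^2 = 49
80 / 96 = 5 / 6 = 0.83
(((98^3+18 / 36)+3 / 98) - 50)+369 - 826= 46093591 / 49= 940685.53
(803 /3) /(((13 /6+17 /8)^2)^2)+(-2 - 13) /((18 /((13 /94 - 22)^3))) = 1628067776653799793 /186965921889008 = 8707.83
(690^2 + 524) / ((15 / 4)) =1906496 / 15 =127099.73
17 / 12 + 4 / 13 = 269 / 156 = 1.72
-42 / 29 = -1.45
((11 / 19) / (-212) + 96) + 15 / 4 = 200891 / 2014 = 99.75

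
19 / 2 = 9.50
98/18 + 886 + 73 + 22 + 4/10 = 986.84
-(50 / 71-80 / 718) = -15110 / 25489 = -0.59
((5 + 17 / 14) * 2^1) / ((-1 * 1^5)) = -87 / 7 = -12.43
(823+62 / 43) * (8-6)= 70902 / 43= 1648.88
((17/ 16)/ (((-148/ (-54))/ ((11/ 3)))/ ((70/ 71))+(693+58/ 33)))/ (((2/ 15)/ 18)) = 7952175/ 38559392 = 0.21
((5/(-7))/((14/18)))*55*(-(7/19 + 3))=158400/931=170.14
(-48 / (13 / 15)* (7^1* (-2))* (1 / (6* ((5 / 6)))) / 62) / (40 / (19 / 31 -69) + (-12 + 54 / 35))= -1869840 / 8254649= -0.23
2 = 2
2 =2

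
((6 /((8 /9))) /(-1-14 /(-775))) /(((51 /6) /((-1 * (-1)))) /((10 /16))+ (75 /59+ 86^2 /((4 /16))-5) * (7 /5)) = -6172875 /37199701216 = -0.00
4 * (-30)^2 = 3600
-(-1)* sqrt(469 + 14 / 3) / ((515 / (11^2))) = 847* sqrt(87) / 1545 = 5.11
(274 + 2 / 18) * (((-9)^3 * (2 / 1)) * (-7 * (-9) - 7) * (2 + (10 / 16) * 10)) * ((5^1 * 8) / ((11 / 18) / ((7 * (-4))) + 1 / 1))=-3722345383680 / 493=-7550396315.78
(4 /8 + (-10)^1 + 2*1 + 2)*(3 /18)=-11 /12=-0.92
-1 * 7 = -7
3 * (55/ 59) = 165/ 59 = 2.80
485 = 485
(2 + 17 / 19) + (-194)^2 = 715139 / 19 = 37638.89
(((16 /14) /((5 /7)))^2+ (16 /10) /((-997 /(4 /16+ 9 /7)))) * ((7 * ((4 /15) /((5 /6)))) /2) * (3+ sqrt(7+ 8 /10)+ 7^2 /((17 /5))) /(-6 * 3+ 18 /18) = -528331584 /180083125 - 1784904 * sqrt(195) /52965625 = -3.40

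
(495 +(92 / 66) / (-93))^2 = 245010.16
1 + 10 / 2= 6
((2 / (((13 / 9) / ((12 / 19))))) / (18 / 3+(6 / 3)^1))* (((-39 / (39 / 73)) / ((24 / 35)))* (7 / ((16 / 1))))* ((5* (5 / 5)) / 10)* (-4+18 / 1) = -1126755 / 31616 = -35.64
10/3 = 3.33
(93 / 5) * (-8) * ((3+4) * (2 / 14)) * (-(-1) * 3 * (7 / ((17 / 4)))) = -62496 / 85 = -735.25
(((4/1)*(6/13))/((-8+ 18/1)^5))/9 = 1/487500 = 0.00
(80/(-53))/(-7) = 80/371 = 0.22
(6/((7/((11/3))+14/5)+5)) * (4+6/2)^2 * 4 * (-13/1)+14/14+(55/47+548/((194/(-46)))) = -690740226/405751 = -1702.37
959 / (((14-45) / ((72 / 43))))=-69048 / 1333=-51.80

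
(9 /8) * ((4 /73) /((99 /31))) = 31 /1606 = 0.02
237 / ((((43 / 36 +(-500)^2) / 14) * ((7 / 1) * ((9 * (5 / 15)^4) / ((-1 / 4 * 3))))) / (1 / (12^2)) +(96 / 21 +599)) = -0.00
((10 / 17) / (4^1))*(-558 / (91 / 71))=-99045 / 1547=-64.02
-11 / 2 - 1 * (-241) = 471 / 2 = 235.50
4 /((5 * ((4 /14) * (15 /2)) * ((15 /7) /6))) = 392 /375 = 1.05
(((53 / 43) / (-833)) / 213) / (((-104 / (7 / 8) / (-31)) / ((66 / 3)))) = -18073 / 453407136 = -0.00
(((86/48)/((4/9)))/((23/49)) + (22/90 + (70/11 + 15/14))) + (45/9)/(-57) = 783999883/48454560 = 16.18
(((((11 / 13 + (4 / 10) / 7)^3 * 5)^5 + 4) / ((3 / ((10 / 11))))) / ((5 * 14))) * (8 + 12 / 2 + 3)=27581928167779223704822498302585521435567 / 548192270961425767535692736060361328125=50.31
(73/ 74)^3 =389017/ 405224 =0.96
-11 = -11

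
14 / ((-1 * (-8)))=7 / 4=1.75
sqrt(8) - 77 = -77+ 2* sqrt(2) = -74.17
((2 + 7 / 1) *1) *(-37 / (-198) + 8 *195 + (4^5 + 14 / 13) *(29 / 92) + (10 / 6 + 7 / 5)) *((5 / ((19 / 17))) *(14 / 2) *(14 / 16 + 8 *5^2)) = 26695459588063 / 249964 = 106797217.15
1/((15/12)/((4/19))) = 16/95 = 0.17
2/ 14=1/ 7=0.14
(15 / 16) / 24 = 5 / 128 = 0.04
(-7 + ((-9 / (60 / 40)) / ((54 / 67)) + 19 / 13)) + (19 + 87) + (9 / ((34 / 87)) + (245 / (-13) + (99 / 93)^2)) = 375915185 / 3822858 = 98.33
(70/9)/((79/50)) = 3500/711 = 4.92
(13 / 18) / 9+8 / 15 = 497 / 810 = 0.61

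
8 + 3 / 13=107 / 13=8.23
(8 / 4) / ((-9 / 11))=-22 / 9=-2.44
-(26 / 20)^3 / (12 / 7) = -15379 / 12000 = -1.28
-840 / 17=-49.41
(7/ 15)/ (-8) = -7/ 120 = -0.06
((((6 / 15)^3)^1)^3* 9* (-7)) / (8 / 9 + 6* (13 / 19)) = -393984 / 119140625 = -0.00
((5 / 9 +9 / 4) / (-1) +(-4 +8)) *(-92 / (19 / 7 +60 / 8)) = -13846 / 1287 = -10.76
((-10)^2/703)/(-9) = -100/6327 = -0.02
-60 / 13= -4.62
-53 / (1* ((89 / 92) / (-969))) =4724844 / 89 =53088.13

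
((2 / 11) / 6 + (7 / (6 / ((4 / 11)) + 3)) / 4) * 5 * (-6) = -3.60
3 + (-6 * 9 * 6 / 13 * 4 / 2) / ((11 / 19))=-11883 / 143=-83.10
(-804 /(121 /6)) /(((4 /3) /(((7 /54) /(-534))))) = 469 /64614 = 0.01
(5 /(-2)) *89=-445 /2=-222.50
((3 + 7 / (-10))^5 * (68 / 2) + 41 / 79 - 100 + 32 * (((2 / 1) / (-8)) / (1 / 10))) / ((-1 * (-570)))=7935058649 / 2251500000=3.52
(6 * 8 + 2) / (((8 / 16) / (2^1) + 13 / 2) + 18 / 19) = 760 / 117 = 6.50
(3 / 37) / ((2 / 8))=12 / 37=0.32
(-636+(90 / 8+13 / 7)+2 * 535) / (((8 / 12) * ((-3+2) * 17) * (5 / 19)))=-713583 / 4760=-149.91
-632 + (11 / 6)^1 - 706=-8017 / 6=-1336.17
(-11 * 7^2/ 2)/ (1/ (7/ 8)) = -3773/ 16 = -235.81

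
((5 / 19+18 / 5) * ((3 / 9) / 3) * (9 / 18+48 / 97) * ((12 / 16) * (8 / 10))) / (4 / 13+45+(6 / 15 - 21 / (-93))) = 28544893 / 5117421240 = 0.01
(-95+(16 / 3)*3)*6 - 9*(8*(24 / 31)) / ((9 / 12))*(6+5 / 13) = -948.52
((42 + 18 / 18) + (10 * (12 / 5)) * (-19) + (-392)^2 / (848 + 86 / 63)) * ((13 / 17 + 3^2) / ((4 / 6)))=-1546140351 / 454835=-3399.34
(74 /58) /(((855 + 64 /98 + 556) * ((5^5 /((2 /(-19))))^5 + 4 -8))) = -58016 /1480267367941439151764172778377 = -0.00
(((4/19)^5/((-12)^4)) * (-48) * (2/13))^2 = 16384/755353494027341001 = 0.00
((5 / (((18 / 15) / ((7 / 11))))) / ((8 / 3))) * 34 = 2975 / 88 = 33.81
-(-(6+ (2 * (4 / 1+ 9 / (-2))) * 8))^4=-16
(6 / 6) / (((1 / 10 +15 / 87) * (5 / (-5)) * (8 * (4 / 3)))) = -435 / 1264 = -0.34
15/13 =1.15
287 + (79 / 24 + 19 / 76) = 6973 / 24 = 290.54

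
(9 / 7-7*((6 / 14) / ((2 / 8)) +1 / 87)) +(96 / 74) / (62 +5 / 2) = -10439746 / 968919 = -10.77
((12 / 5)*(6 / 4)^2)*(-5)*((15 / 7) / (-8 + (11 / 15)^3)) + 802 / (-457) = 480556109 / 82115131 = 5.85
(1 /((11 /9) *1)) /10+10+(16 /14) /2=8203 /770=10.65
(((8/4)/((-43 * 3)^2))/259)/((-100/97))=-97/215500950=-0.00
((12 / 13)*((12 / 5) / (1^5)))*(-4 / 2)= -288 / 65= -4.43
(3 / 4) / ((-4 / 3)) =-9 / 16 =-0.56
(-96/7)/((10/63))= -86.40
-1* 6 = -6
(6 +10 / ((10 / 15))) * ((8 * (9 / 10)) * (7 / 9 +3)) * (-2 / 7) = -816 / 5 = -163.20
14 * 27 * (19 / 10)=3591 / 5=718.20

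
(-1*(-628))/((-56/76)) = -852.29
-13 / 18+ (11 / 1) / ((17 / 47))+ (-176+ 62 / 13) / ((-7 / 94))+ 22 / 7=64942915 / 27846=2332.22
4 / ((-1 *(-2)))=2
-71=-71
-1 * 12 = -12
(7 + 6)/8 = 13/8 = 1.62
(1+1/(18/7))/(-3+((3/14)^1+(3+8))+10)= 35/459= 0.08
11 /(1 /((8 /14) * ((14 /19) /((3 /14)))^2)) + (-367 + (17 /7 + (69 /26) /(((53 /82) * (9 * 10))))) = -45474733277 /156699270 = -290.20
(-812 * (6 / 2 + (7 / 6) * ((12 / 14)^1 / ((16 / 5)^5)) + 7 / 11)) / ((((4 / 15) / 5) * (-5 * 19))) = 127821228675 / 219152384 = 583.25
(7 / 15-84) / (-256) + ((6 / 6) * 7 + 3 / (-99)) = 308183 / 42240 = 7.30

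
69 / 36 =23 / 12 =1.92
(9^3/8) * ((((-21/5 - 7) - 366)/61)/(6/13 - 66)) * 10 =2978937/34648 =85.98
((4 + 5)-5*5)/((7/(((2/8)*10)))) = -40/7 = -5.71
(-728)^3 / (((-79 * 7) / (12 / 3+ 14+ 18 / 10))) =5456715264 / 395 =13814469.02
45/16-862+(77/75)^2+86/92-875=-3585651253/2070000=-1732.20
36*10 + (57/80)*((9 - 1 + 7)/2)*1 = 11691/32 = 365.34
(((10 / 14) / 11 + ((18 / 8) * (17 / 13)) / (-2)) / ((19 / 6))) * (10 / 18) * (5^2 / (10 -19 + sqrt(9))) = 1407625 / 1369368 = 1.03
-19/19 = -1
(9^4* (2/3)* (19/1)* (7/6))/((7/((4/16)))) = 13851/4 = 3462.75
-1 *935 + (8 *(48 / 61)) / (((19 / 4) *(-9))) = -3251507 / 3477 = -935.15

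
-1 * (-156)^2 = -24336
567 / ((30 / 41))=7749 / 10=774.90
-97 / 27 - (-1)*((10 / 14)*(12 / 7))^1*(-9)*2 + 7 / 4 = -126391 / 5292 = -23.88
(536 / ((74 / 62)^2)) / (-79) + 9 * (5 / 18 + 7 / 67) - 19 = -294517699 / 14492234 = -20.32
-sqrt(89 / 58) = -sqrt(5162) / 58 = -1.24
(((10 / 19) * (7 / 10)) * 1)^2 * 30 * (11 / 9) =5390 / 1083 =4.98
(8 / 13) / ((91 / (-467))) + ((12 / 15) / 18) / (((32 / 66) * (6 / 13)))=-2520751 / 851760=-2.96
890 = 890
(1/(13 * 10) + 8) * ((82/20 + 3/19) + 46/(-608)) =509049/15200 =33.49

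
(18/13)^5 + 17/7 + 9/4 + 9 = 195113123/10396204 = 18.77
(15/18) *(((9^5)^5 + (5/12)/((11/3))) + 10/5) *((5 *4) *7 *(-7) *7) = -90287636918711993914338581725/22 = -4103983496305090632469936000.00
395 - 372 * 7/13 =2531/13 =194.69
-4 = -4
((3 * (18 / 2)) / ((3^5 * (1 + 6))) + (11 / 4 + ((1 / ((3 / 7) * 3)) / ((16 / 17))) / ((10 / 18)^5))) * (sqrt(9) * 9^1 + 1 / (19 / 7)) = 752704121 / 1496250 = 503.06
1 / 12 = 0.08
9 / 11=0.82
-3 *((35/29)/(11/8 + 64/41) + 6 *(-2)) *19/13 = 6149236/121017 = 50.81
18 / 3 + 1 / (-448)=2687 / 448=6.00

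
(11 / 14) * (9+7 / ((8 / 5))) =1177 / 112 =10.51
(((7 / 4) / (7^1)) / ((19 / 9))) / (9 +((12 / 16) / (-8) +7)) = 0.01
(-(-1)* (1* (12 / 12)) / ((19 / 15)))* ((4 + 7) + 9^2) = 1380 / 19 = 72.63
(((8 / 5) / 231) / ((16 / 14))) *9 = 3 / 55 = 0.05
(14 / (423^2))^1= 14 / 178929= 0.00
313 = 313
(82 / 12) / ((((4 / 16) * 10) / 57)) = 779 / 5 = 155.80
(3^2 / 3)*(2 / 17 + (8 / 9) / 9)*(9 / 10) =149 / 255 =0.58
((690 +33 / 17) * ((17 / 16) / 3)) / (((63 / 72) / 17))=66657 / 14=4761.21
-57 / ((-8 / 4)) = 57 / 2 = 28.50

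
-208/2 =-104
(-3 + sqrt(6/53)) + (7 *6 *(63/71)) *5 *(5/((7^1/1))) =sqrt(318)/53 + 9237/71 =130.44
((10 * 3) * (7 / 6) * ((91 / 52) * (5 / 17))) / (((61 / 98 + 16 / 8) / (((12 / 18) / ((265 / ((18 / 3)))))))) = 24010 / 231557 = 0.10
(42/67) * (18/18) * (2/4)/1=21/67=0.31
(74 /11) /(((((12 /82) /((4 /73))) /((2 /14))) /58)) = 351944 /16863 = 20.87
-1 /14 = -0.07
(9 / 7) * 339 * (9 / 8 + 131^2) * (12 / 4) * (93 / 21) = 38957062671 / 392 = 99380261.92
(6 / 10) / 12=1 / 20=0.05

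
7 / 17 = 0.41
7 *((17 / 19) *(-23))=-2737 / 19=-144.05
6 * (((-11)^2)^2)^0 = 6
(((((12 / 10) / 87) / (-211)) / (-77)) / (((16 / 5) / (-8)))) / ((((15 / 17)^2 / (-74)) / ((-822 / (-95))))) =5859764 / 3357036375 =0.00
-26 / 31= -0.84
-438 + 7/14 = -437.50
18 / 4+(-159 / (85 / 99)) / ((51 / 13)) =-123417 / 2890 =-42.70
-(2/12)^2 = -1/36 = -0.03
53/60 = 0.88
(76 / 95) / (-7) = -0.11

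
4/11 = 0.36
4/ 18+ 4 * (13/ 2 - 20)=-484/ 9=-53.78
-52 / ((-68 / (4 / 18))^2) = -13 / 23409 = -0.00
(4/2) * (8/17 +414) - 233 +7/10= 101429/170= 596.64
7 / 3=2.33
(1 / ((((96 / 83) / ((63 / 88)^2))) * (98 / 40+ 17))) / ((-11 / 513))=-281660085 / 265092608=-1.06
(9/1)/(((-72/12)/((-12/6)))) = 3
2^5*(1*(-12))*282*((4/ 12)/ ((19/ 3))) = -108288/ 19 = -5699.37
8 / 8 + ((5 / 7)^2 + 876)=42998 / 49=877.51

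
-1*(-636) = 636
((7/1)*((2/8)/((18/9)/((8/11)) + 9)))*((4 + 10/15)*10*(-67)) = -465.67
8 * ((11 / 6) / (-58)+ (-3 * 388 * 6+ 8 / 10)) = -55865.85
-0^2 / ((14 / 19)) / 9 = 0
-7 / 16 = -0.44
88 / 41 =2.15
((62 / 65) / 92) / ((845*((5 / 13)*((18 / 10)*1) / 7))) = 217 / 1749150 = 0.00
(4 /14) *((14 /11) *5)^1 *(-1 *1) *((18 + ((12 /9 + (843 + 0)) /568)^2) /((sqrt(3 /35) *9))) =-293405885 *sqrt(105) /215593488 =-13.95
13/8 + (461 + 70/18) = 33589/72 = 466.51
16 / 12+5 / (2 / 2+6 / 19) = 77 / 15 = 5.13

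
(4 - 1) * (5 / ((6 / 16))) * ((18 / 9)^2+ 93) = 3880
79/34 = 2.32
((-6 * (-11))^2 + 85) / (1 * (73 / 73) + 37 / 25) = 111025 / 62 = 1790.73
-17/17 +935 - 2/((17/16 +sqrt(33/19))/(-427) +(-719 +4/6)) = 3846759587788680706/4118574005140267 - 1967616 * sqrt(627)/4118574005140267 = 934.00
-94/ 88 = -47/ 44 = -1.07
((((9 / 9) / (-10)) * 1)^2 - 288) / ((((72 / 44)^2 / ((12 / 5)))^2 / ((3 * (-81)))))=421646159 / 7500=56219.49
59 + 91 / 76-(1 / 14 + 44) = 8579 / 532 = 16.13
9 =9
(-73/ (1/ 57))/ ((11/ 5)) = -20805/ 11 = -1891.36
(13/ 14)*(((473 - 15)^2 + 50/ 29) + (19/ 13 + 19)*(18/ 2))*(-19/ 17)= -751935488/ 3451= -217889.16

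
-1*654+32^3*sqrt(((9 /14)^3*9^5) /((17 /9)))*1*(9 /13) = -654+1451188224*sqrt(238) /10829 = 2066742.95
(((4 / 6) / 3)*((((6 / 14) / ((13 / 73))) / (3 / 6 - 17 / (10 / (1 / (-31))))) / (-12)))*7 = -11315 / 20124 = -0.56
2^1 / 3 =2 / 3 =0.67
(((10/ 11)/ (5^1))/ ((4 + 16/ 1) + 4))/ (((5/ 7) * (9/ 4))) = 7/ 1485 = 0.00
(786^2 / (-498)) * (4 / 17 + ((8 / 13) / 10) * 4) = -54777912 / 91715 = -597.26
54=54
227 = 227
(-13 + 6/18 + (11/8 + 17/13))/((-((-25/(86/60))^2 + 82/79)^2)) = 9494847983245/88616443790513184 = 0.00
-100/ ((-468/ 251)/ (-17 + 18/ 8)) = -370225/ 468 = -791.08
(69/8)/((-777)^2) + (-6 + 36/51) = -144894569/27369048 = -5.29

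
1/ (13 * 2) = 0.04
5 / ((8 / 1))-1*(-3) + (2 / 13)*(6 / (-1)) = 281 / 104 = 2.70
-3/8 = -0.38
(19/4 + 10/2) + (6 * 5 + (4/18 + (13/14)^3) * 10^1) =308569/6174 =49.98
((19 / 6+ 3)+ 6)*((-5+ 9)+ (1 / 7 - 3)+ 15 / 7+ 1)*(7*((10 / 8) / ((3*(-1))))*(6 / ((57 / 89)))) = -162425 / 114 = -1424.78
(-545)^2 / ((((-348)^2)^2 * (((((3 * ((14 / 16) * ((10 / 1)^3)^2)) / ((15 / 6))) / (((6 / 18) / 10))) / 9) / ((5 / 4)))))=11881 / 1642612027392000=0.00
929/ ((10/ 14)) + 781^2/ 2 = 3062811/ 10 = 306281.10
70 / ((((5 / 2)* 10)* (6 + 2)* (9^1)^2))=7 / 1620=0.00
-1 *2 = -2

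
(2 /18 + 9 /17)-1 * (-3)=557 /153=3.64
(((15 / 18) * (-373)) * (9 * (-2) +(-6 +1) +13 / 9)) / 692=180905 / 18684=9.68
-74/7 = -10.57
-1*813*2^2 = -3252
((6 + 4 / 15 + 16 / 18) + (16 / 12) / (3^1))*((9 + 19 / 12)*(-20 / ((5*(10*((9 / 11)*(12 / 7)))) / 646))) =-60013723 / 4050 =-14818.20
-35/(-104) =35/104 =0.34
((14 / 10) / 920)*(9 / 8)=63 / 36800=0.00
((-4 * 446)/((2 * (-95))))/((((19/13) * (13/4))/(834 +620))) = 5187872/1805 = 2874.17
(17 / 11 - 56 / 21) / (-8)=37 / 264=0.14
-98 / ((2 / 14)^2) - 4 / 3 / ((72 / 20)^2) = -1166911 / 243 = -4802.10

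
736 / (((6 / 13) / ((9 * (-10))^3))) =-1162512000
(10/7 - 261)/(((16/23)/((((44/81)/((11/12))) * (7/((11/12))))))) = -167164/99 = -1688.53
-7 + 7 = 0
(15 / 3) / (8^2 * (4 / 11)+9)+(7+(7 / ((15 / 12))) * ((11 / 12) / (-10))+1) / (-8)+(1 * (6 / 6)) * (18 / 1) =17.22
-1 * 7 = -7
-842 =-842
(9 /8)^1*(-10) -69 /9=-227 /12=-18.92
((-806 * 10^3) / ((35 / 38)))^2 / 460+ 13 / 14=3752297538093 / 2254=1664728277.77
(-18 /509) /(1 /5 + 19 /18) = -1620 /57517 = -0.03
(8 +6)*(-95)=-1330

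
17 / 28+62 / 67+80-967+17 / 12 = -2487719 / 2814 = -884.05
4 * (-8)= -32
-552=-552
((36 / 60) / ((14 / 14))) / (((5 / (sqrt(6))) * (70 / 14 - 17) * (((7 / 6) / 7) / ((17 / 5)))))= -51 * sqrt(6) / 250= -0.50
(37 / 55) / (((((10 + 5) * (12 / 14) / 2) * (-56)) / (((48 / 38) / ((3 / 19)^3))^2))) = -38575016 / 200475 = -192.42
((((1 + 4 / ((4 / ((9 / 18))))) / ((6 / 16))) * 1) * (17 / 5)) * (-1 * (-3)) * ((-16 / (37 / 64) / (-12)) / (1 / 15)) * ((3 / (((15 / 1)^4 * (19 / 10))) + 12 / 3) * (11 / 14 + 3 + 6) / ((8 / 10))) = 76466324224 / 1107225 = 69061.23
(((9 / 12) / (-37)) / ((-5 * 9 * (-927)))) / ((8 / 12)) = -1 / 1371960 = -0.00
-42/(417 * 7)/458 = -1/31831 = -0.00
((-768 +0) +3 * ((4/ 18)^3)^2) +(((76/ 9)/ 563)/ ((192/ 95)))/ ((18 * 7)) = -17157388985339/ 22340362464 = -768.00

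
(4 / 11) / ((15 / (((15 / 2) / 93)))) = 2 / 1023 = 0.00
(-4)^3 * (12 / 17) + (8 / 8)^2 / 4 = -3055 / 68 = -44.93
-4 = -4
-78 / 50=-39 / 25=-1.56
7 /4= 1.75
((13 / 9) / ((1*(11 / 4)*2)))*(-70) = -1820 / 99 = -18.38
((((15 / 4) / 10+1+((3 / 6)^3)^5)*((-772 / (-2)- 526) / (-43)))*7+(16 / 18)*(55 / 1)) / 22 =254343325 / 69746688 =3.65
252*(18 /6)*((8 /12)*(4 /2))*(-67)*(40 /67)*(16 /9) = -71680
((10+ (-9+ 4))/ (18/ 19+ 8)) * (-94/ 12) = -893/ 204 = -4.38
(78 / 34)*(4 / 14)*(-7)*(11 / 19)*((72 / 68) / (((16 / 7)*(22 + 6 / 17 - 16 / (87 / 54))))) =-783783 / 7912208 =-0.10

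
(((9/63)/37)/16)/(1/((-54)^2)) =729/1036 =0.70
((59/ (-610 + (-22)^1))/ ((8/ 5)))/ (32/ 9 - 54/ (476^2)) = -0.02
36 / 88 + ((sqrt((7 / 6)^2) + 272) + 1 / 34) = 306985 / 1122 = 273.61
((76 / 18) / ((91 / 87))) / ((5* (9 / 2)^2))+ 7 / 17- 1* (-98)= 185050181 / 1879605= 98.45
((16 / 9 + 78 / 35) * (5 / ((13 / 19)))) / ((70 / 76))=911164 / 28665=31.79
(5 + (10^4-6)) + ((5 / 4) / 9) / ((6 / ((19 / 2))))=4319663 / 432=9999.22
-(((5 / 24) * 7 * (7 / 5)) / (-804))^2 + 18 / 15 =2234001691 / 1861678080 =1.20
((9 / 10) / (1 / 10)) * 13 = 117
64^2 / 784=256 / 49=5.22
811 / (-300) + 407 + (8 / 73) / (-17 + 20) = 8854897 / 21900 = 404.33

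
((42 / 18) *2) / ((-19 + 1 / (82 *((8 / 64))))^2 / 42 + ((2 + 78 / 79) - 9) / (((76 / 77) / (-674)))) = 6507151 / 5737022650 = 0.00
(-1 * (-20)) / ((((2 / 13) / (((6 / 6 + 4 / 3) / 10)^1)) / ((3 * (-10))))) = -910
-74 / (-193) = 74 / 193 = 0.38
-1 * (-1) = 1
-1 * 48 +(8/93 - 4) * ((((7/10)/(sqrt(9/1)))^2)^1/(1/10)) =-209798/4185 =-50.13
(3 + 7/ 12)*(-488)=-1748.67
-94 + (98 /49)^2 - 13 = -103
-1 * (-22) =22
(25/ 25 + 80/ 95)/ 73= 35/ 1387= 0.03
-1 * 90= -90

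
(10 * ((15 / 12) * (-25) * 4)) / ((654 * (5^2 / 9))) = -75 / 109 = -0.69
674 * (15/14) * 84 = 60660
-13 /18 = -0.72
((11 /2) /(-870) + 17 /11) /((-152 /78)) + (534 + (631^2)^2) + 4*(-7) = 76869084614820793 /484880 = 158532182426.21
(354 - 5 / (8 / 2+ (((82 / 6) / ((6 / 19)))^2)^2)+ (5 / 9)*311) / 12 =349180735726433 / 7954338654396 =43.90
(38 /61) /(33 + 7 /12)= 456 /24583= 0.02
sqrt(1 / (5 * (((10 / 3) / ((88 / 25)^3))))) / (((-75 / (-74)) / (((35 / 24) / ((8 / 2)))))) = 2849 * sqrt(33) / 28125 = 0.58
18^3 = 5832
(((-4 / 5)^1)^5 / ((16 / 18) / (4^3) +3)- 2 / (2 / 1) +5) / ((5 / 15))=11.67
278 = 278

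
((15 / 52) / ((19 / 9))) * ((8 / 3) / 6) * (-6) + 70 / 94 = 4415 / 11609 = 0.38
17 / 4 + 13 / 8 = 47 / 8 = 5.88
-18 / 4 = -9 / 2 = -4.50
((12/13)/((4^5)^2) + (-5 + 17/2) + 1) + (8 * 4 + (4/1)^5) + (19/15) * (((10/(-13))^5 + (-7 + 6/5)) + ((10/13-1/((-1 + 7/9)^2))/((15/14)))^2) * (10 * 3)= 293285228460780371/21899752243200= 13392.17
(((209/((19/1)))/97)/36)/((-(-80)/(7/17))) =77/4749120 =0.00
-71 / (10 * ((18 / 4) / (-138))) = 3266 / 15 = 217.73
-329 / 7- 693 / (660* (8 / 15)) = -1567 / 32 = -48.97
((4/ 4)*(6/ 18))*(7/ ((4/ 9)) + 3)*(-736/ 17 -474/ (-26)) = -138475/ 884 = -156.65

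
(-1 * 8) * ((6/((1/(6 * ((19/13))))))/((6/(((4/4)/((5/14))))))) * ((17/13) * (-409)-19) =18385920/169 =108792.43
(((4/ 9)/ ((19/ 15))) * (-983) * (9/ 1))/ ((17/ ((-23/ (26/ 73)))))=49513710/ 4199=11791.79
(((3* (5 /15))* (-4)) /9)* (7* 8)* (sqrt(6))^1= -224* sqrt(6) /9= -60.97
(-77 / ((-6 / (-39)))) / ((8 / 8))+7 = -987 / 2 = -493.50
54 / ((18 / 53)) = 159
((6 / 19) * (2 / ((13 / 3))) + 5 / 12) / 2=1667 / 5928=0.28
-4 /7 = -0.57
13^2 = 169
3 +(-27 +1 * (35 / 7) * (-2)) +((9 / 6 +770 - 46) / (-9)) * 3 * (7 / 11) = -12401 / 66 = -187.89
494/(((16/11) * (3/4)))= 2717/6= 452.83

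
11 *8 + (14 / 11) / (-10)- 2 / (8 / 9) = 18837 / 220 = 85.62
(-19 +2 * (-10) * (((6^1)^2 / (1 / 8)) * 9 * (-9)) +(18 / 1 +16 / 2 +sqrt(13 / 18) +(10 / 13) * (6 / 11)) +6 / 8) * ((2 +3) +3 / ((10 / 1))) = 53 * sqrt(26) / 60 +14144480629 / 5720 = 2472815.80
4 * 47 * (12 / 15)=752 / 5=150.40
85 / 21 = 4.05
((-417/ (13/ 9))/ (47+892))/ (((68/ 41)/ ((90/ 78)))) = -769365/ 3596996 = -0.21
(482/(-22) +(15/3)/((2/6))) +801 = 8735/11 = 794.09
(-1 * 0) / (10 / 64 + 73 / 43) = 0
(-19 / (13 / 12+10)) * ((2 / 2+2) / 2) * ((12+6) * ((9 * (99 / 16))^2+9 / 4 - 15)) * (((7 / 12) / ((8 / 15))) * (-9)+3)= 14024754963 / 14336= 978289.27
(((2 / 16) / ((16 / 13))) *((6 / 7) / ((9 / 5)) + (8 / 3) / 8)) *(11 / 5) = 2431 / 13440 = 0.18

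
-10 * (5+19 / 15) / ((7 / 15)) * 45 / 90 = -470 / 7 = -67.14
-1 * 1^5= -1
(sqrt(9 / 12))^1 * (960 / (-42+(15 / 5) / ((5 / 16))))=-400 * sqrt(3) / 27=-25.66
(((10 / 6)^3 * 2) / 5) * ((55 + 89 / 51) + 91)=376750 / 1377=273.60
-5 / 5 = -1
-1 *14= -14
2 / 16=1 / 8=0.12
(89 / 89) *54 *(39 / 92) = 1053 / 46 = 22.89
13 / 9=1.44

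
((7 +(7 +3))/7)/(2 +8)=17/70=0.24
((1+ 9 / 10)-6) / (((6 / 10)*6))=-41 / 36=-1.14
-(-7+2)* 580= 2900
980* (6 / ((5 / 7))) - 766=7466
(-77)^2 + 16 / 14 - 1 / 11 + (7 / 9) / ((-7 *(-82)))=336981209 / 56826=5930.05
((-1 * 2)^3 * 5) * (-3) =120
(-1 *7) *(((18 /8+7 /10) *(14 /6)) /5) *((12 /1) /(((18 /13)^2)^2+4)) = -82569851 /5480500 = -15.07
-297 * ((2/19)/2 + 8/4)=-11583/19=-609.63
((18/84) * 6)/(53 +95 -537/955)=8595/985621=0.01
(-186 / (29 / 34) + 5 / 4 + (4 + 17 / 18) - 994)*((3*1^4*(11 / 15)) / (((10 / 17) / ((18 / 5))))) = -235420471 / 14500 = -16235.89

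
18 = 18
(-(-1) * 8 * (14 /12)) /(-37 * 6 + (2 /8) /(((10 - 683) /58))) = -37688 /896523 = -0.04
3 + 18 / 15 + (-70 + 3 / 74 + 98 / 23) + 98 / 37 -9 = -577403 / 8510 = -67.85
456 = 456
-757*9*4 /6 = -4542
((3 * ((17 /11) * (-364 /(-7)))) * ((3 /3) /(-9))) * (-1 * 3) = 884 /11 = 80.36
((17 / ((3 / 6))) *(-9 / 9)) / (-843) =34 / 843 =0.04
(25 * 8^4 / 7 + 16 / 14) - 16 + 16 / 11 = 1125368 / 77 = 14615.17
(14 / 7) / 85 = 2 / 85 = 0.02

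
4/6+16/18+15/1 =149/9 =16.56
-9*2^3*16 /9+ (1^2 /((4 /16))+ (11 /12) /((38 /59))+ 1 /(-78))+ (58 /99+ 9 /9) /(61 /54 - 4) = -414875477 /3369080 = -123.14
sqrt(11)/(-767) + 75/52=75/52-sqrt(11)/767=1.44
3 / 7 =0.43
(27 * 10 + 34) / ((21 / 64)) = 19456 / 21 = 926.48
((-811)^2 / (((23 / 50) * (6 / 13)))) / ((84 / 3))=213759325 / 1932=110641.47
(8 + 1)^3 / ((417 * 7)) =243 / 973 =0.25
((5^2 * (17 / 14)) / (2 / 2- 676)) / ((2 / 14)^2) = -119 / 54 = -2.20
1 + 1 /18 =19 /18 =1.06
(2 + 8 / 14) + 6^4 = 9090 / 7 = 1298.57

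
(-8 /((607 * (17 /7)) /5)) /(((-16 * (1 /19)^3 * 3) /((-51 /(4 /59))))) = -2916.77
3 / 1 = 3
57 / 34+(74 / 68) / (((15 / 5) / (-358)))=-13075 / 102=-128.19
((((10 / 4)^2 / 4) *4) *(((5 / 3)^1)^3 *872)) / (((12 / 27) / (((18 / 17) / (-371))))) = -1021875 / 6307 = -162.02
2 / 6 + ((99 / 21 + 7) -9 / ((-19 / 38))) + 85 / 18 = 34.77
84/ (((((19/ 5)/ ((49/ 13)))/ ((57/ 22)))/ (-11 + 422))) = 12687570/ 143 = 88724.27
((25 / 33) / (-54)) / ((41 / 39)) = -325 / 24354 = -0.01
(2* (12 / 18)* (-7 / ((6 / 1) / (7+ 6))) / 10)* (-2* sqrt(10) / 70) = 13* sqrt(10) / 225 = 0.18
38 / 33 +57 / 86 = 5149 / 2838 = 1.81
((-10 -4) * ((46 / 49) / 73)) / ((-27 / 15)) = 460 / 4599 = 0.10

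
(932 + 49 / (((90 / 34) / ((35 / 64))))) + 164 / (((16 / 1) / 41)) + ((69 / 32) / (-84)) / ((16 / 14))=12555425 / 9216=1362.35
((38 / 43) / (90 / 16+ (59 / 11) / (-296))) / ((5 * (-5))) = -7733 / 1226575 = -0.01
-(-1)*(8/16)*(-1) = -1/2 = -0.50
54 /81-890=-2668 /3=-889.33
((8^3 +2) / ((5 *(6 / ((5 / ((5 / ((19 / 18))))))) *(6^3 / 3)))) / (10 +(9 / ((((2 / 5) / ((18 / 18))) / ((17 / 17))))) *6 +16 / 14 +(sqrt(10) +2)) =35445697 / 20895647760 - 239267 *sqrt(10) / 20895647760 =0.00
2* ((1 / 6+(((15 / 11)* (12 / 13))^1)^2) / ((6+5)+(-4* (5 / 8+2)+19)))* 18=859396 / 265837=3.23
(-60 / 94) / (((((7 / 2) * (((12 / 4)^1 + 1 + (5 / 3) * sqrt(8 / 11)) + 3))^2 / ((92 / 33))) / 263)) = -43997038560 / 49818037703 + 522633600 * sqrt(22) / 7116862529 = -0.54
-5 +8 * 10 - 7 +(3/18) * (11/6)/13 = 68.02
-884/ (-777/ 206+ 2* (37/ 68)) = 1547884/ 4699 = 329.41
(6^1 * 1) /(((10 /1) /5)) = 3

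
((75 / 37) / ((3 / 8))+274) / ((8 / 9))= 314.33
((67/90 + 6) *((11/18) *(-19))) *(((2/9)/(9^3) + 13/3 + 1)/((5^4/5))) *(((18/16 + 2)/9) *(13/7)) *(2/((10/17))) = -490558542331/66961566000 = -7.33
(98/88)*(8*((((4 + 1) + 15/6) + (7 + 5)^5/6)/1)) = 4064991/11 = 369544.64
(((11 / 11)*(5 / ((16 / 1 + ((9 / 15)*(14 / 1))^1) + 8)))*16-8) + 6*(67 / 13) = 26738 / 1053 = 25.39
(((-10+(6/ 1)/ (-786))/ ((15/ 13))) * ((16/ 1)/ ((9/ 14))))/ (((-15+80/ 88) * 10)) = 6998992/ 4568625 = 1.53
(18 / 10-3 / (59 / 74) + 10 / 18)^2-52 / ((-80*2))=129989033 / 56392200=2.31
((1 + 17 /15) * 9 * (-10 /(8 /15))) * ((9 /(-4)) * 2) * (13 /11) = 21060 /11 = 1914.55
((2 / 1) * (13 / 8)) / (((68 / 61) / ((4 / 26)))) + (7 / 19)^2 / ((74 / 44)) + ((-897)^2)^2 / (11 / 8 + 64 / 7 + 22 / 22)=21952519864386335599 / 390558680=56207993801.05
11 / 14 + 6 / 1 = 95 / 14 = 6.79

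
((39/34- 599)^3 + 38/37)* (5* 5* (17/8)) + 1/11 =-11352252737.55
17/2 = 8.50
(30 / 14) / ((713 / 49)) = 105 / 713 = 0.15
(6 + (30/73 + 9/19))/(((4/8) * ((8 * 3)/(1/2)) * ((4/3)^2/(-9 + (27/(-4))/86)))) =-1.46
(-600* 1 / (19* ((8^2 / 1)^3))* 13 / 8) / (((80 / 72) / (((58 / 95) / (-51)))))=3393 / 1608777728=0.00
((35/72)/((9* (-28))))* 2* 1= -0.00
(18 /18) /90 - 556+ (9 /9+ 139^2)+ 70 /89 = 150322049 /8010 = 18766.80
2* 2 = 4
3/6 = 1/2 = 0.50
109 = 109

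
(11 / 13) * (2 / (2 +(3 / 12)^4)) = 5632 / 6669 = 0.84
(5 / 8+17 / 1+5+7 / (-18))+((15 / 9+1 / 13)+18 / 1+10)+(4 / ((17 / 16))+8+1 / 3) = 1019605 / 15912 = 64.08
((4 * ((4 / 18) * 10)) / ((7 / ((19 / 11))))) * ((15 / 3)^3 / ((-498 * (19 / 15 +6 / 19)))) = -9025000 / 25941069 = -0.35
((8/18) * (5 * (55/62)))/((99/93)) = 1.85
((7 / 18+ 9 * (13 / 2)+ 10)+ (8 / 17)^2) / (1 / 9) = 179756 / 289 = 621.99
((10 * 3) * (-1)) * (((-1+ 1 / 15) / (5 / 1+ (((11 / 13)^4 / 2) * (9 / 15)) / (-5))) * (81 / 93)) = 154229400 / 31426591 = 4.91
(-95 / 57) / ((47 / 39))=-65 / 47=-1.38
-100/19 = -5.26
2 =2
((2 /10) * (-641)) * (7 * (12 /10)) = -26922 /25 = -1076.88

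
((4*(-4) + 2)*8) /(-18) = 56 /9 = 6.22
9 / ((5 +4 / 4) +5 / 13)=117 / 83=1.41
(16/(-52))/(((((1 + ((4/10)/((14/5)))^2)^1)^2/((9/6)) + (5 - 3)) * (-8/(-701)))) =-5049303/504556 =-10.01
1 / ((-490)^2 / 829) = 829 / 240100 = 0.00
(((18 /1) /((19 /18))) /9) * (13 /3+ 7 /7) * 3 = 576 /19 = 30.32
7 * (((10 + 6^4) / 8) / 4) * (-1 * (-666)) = 1522143 / 8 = 190267.88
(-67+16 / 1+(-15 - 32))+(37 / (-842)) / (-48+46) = -164995 / 1684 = -97.98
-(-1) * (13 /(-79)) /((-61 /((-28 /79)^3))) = -285376 /2375954941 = -0.00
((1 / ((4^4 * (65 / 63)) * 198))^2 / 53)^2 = 2401 / 50449370356730445168640000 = 0.00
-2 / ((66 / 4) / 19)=-76 / 33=-2.30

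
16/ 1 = 16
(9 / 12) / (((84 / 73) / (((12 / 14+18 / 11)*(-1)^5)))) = -876 / 539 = -1.63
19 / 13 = 1.46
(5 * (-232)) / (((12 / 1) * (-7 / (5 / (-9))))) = -1450 / 189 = -7.67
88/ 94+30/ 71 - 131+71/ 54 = -23124175/ 180198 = -128.33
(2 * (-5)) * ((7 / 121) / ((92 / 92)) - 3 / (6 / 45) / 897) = -11855 / 36179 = -0.33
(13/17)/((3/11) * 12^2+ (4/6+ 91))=429/73457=0.01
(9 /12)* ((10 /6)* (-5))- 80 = -86.25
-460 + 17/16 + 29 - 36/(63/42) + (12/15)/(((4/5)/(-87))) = -8655/16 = -540.94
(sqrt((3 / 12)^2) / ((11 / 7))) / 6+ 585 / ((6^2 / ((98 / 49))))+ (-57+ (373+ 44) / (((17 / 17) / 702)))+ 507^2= 145136251 / 264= 549758.53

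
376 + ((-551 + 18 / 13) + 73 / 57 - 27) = -147707 / 741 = -199.33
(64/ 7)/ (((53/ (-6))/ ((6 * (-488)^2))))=-548683776/ 371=-1478932.01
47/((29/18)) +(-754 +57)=-667.83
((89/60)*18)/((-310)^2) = 267/961000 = 0.00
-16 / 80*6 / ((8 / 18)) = -27 / 10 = -2.70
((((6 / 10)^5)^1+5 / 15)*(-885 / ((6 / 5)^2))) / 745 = -113693 / 335250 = -0.34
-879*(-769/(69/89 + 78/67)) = 1343565271/3855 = 348525.36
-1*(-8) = 8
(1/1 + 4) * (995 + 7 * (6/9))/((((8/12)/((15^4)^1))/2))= 759121875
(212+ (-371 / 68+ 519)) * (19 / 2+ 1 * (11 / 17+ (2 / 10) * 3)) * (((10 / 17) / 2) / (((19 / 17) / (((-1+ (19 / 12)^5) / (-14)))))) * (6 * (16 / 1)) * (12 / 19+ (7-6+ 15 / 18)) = -895466489956871 / 2884488192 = -310442.07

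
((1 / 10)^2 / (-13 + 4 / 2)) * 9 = -9 / 1100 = -0.01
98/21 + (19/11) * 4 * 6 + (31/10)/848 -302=-71604097/279840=-255.88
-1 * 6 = -6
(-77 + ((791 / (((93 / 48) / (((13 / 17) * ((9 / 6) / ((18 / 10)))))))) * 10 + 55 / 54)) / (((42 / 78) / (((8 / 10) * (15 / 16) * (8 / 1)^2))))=7475033176 / 33201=225144.82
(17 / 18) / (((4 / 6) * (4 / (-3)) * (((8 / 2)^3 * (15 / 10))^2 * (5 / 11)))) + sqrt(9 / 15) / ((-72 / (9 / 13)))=-sqrt(15) / 520-187 / 737280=-0.01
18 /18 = 1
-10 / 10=-1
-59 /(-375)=59 /375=0.16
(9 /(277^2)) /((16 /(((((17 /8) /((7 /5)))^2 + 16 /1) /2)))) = 516609 /7699908608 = 0.00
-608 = -608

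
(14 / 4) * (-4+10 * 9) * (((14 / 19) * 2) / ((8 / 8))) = 8428 / 19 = 443.58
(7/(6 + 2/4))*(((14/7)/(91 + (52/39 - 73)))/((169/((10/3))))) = 140/63713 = 0.00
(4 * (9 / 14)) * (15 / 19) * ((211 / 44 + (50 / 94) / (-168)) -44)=-79.59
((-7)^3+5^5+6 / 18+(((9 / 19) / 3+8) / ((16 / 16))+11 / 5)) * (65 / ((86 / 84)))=144856894 / 817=177303.42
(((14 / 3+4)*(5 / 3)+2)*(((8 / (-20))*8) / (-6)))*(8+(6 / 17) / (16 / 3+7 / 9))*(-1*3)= -8920256 / 42075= -212.01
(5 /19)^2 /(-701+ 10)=-25 /249451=-0.00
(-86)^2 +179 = 7575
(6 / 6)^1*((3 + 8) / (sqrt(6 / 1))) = 11*sqrt(6) / 6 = 4.49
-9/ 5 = -1.80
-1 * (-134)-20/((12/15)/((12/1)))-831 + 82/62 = -30866/31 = -995.68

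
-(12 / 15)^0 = -1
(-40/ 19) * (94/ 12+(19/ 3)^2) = -17260/ 171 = -100.94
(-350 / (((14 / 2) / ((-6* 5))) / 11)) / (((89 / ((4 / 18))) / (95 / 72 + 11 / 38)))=3026375 / 45657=66.29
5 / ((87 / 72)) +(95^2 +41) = 263034 / 29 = 9070.14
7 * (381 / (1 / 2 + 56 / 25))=133350 / 137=973.36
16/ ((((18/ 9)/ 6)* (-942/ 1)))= -8/ 157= -0.05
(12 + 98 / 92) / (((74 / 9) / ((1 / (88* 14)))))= 5409 / 4193728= 0.00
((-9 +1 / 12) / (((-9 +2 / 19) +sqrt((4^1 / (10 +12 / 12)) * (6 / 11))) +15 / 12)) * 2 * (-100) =-28584386600 / 122118771-679835200 * sqrt(6) / 122118771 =-247.71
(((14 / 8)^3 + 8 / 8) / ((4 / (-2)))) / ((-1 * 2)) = 407 / 256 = 1.59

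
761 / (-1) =-761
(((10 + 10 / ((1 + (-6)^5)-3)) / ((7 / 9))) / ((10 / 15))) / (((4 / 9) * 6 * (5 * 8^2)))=89991 / 3982336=0.02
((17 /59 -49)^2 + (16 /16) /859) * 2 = 14190473930 /2990179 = 4745.69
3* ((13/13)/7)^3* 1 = 3/343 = 0.01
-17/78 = -0.22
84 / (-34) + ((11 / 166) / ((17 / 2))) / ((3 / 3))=-3475 / 1411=-2.46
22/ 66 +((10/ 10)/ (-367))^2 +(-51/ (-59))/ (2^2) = 52394729/ 95359812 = 0.55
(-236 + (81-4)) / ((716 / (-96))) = 3816 / 179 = 21.32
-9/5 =-1.80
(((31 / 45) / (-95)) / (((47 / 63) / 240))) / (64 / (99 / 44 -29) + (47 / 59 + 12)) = -9393744 / 41895095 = -0.22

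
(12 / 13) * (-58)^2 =40368 / 13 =3105.23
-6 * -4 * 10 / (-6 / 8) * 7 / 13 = -2240 / 13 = -172.31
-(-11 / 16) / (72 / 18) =11 / 64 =0.17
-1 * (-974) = 974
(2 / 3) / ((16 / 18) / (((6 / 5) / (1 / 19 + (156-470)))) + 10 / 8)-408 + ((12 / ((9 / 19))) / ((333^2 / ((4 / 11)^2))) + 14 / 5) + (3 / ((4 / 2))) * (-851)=-12851804319484969 / 7642137434778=-1681.70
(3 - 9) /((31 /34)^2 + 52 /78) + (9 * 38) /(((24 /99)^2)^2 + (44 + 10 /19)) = 1915520532039 /521249151305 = 3.67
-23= -23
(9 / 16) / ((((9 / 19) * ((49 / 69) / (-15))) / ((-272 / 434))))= 334305 / 21266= 15.72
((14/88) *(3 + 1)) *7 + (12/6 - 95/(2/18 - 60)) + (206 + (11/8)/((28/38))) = 169271/784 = 215.91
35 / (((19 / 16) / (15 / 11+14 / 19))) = 245840 / 3971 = 61.91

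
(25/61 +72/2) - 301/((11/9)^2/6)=-8654705/7381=-1172.57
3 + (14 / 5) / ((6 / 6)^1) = 29 / 5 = 5.80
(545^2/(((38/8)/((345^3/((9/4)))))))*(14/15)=20237857780000/19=1065150409473.68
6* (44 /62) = 132 /31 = 4.26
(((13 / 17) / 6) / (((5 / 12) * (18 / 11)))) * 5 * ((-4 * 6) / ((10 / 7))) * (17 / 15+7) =-488488 / 3825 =-127.71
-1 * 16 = -16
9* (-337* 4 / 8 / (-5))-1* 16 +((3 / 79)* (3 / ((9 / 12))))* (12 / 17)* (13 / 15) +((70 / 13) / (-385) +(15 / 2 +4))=298.88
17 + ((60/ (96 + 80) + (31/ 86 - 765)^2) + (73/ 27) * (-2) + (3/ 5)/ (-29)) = 584685.53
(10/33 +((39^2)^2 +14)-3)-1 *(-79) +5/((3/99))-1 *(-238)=76359832/33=2313934.30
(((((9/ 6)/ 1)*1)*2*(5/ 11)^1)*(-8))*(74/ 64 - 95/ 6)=7045/ 44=160.11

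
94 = 94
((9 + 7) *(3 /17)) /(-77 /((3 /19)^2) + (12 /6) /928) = -200448 /219262583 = -0.00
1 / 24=0.04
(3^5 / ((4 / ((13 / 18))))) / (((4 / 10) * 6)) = 585 / 32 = 18.28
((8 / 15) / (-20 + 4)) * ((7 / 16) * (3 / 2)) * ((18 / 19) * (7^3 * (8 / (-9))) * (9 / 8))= 21609 / 3040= 7.11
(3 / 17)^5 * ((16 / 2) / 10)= 972 / 7099285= 0.00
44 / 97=0.45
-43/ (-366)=43/ 366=0.12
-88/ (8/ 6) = -66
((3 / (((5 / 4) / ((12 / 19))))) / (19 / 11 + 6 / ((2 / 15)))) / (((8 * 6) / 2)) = 33 / 24415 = 0.00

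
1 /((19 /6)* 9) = 2 /57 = 0.04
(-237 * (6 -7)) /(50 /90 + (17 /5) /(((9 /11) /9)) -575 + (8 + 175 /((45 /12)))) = -10665 /21707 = -0.49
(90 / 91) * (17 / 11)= 1530 / 1001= 1.53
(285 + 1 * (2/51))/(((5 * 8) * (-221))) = -14537/450840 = -0.03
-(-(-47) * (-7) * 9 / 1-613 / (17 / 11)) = 57080 / 17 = 3357.65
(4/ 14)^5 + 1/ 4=16935/ 67228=0.25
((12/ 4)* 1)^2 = 9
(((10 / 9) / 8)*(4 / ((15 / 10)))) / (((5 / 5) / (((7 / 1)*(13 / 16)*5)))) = 2275 / 216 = 10.53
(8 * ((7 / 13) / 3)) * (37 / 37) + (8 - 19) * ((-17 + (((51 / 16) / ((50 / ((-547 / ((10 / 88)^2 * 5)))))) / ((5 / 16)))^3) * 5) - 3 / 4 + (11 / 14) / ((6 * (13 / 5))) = 19712089308796985820162336 / 69427490234375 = 283923403283.81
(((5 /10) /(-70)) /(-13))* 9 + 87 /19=158511 /34580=4.58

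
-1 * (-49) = 49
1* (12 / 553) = 12 / 553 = 0.02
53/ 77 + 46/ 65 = 6987/ 5005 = 1.40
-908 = -908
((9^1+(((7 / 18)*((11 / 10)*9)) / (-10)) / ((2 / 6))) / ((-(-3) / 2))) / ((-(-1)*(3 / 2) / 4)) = 1046 / 75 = 13.95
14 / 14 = 1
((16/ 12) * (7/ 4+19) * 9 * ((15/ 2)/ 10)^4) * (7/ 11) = 141183/ 2816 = 50.14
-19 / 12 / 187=-19 / 2244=-0.01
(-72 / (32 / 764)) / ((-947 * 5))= 0.36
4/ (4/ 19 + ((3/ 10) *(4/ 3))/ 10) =15.97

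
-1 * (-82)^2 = -6724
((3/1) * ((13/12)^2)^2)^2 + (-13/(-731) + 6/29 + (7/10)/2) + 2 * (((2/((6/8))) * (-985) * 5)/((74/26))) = -1725876958823351689/187367629455360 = -9211.18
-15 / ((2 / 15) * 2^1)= -225 / 4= -56.25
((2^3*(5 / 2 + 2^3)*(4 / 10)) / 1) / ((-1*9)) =-56 / 15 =-3.73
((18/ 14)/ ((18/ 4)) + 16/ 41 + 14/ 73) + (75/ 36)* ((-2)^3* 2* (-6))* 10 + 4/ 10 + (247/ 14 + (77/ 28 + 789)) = 1177723003/ 419020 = 2810.66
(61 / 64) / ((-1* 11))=-61 / 704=-0.09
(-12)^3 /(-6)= 288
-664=-664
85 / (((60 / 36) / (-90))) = -4590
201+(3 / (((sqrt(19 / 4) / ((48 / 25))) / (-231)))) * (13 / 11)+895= 1096 - 78624 * sqrt(19) / 475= 374.50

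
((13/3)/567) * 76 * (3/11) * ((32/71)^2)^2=1035993088/158492654397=0.01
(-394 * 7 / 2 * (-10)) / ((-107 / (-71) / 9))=82353.36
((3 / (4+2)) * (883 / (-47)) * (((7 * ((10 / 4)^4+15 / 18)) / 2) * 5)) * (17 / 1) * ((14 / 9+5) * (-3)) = 2192694.45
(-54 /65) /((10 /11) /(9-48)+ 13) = -1782 /27835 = -0.06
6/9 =2/3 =0.67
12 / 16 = 3 / 4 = 0.75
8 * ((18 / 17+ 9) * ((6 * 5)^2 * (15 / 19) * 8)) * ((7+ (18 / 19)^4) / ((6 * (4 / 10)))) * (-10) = -32958025200000 / 2215457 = -14876400.31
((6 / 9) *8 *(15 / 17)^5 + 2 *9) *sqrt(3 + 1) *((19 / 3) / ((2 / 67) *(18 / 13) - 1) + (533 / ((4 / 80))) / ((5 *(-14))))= -54994273947132 / 8299064165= -6626.56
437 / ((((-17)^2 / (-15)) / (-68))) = 26220 / 17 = 1542.35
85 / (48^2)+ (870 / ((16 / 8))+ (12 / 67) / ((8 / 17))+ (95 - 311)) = 33871039 / 154368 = 219.42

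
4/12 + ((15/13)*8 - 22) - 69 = -3176/39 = -81.44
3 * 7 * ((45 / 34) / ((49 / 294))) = 2835 / 17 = 166.76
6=6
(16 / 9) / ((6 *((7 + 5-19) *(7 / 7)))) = -8 / 189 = -0.04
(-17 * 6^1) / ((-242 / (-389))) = -19839 / 121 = -163.96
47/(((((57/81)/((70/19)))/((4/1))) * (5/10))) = 1968.53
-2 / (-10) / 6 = 1 / 30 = 0.03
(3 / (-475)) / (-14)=3 / 6650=0.00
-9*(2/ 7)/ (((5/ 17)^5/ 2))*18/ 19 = -920067336/ 415625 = -2213.70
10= 10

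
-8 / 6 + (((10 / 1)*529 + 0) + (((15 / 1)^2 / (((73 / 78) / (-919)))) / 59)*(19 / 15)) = 7046752 / 12921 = 545.37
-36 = -36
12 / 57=4 / 19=0.21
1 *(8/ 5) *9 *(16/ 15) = 15.36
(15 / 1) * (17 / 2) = 255 / 2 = 127.50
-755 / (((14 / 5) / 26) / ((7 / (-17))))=49075 / 17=2886.76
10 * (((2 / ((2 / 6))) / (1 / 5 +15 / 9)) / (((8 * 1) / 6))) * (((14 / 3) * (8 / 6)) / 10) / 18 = 5 / 6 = 0.83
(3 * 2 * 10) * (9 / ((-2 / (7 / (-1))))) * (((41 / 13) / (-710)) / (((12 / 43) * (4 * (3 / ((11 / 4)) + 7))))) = -1221759 / 1314352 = -0.93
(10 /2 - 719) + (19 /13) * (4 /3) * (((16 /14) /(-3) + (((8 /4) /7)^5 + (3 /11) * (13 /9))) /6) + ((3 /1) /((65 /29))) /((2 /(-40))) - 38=-16845148118 /21630609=-778.76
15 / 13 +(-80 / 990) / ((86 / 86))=1381 / 1287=1.07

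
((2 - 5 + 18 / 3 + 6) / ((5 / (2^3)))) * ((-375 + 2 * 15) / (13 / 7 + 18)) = -34776 / 139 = -250.19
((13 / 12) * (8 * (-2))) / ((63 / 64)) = -3328 / 189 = -17.61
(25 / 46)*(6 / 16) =75 / 368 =0.20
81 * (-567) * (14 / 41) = -642978 / 41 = -15682.39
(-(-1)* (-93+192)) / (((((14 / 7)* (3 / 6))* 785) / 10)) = 198 / 157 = 1.26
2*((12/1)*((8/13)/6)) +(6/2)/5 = 199/65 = 3.06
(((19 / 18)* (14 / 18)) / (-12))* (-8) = 133 / 243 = 0.55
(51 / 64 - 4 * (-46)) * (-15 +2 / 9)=-1572991 / 576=-2730.89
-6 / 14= -3 / 7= -0.43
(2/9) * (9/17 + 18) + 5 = 155/17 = 9.12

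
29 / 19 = 1.53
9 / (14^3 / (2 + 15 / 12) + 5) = 117 / 11041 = 0.01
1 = 1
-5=-5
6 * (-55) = -330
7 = 7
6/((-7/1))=-6/7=-0.86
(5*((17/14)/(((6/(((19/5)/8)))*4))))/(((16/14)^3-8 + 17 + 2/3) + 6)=15827/2260096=0.01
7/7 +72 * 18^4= 7558273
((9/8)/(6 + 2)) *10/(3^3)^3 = 0.00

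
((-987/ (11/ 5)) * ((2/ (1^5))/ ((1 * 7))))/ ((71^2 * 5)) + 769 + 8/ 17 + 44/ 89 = 64597603941/ 83897363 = 769.96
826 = 826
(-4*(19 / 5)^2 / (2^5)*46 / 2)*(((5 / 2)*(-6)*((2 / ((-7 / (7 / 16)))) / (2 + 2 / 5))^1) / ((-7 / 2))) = 9.27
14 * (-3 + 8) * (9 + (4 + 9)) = 1540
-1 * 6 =-6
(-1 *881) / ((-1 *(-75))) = -881 / 75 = -11.75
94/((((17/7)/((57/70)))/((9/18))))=2679/170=15.76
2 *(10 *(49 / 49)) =20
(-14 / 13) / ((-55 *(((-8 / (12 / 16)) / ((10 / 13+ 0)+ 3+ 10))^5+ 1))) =625171921450398 / 23020577241004915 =0.03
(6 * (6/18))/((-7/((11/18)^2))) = -121/1134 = -0.11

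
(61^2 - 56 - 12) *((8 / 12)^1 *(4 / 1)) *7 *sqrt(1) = 204568 / 3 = 68189.33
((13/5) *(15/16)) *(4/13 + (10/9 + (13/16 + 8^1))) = 19153/768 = 24.94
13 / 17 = 0.76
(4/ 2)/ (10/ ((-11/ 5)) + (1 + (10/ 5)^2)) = 22/ 5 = 4.40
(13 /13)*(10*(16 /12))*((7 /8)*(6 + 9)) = 175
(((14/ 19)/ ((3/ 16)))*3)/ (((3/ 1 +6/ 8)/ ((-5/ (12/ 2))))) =-448/ 171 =-2.62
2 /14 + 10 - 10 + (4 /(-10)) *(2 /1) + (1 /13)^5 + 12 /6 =17450806 /12995255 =1.34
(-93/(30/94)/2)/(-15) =1457/150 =9.71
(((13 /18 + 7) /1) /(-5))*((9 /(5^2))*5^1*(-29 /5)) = 4031 /250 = 16.12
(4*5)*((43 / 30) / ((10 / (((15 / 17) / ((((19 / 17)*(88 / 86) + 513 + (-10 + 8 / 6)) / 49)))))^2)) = 5154200289 / 2457593274242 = 0.00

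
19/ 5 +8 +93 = 524/ 5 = 104.80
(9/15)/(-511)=-3/2555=-0.00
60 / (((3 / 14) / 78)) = 21840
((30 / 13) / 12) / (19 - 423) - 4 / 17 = -42101 / 178568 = -0.24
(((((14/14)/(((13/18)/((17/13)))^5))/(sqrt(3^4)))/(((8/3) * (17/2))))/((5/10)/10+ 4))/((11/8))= 25978371840/1516443410339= 0.02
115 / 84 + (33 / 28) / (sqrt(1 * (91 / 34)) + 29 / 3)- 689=-687.53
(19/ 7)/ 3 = 19/ 21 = 0.90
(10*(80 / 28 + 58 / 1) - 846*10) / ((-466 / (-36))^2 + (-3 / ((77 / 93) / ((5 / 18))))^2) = -7541281440 / 161912753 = -46.58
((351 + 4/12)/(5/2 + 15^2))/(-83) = -0.02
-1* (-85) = 85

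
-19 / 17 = -1.12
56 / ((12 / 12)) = 56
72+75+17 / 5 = 752 / 5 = 150.40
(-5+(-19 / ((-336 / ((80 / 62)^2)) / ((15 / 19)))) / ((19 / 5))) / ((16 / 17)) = -10821605 / 2045008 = -5.29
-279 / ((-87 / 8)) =744 / 29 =25.66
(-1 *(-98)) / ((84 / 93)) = 217 / 2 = 108.50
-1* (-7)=7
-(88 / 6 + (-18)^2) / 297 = -1.14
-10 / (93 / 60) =-200 / 31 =-6.45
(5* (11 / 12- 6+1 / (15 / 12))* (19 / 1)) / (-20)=4883 / 240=20.35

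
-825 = -825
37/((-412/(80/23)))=-740/2369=-0.31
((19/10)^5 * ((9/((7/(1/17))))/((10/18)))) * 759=152228090421/59500000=2558.46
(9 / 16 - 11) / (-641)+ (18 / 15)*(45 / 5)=554659 / 51280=10.82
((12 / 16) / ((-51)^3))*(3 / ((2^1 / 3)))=-1 / 39304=-0.00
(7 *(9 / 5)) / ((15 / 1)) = 21 / 25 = 0.84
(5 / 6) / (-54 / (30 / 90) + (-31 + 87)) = -5 / 636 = -0.01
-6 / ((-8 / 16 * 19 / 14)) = 168 / 19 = 8.84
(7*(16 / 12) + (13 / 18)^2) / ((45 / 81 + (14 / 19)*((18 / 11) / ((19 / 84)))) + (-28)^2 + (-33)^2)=12679403 / 2417382504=0.01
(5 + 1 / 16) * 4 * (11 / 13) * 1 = 891 / 52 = 17.13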